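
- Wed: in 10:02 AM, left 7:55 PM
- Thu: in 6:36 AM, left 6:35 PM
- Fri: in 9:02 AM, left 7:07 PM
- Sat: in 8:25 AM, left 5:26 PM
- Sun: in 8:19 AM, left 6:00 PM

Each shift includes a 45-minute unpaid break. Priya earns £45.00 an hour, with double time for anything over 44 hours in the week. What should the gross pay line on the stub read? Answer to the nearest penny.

Wed: 10:02 AM–7:55 PM = 9 h 53 min; less 45 min break → 9 h 8 min
Thu: 6:36 AM–6:35 PM = 11 h 59 min; less 45 min break → 11 h 14 min
Fri: 9:02 AM–7:07 PM = 10 h 5 min; less 45 min break → 9 h 20 min
Sat: 8:25 AM–5:26 PM = 9 h 1 min; less 45 min break → 8 h 16 min
Sun: 8:19 AM–6:00 PM = 9 h 41 min; less 45 min break → 8 h 56 min
Total worked: 46 h 54 min = 2814 min.
Regular 44 h 0 min = 2640 min at £45.00/h; overtime 2 h 54 min = 174 min at £90.00/h.
Pay = (2640 × £45.00 + 174 × £90.00) ÷ 60 = £2241.00.

£2241.00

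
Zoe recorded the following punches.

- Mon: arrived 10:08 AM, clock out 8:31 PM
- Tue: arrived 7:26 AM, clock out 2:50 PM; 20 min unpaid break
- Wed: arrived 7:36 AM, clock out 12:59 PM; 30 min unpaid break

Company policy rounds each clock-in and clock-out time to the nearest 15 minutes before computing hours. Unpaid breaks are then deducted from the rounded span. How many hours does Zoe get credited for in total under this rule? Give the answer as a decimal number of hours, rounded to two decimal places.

Mon: in 10:08 AM→10:15 AM, out 8:31 PM→8:30 PM; 10 h 15 min
Tue: in 7:26 AM→7:30 AM, out 2:50 PM→2:45 PM; 7 h 15 min − 20 min = 6 h 55 min
Wed: in 7:36 AM→7:30 AM, out 12:59 PM→1:00 PM; 5 h 30 min − 30 min = 5 h 0 min
Total credited: 22 h 10 min.

22.17 hours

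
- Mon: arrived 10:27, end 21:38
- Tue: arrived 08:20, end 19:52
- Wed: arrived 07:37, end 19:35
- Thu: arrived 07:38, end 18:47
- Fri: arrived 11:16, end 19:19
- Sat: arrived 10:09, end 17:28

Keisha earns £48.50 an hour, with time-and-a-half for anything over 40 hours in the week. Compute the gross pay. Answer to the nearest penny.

Mon: 10:27–21:38 = 11 h 11 min
Tue: 08:20–19:52 = 11 h 32 min
Wed: 07:37–19:35 = 11 h 58 min
Thu: 07:38–18:47 = 11 h 9 min
Fri: 11:16–19:19 = 8 h 3 min
Sat: 10:09–17:28 = 7 h 19 min
Total worked: 61 h 12 min = 3672 min.
Regular 40 h 0 min = 2400 min at £48.50/h; overtime 21 h 12 min = 1272 min at £72.75/h.
Pay = (2400 × £48.50 + 1272 × £72.75) ÷ 60 = £3482.30.

£3482.30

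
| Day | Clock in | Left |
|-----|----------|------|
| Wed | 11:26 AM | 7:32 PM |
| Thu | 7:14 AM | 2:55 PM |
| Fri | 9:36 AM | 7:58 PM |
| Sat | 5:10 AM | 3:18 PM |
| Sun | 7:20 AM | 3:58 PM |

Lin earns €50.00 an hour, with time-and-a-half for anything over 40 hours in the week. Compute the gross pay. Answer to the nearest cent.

€2368.75

Wed: 11:26 AM–7:32 PM = 8 h 6 min
Thu: 7:14 AM–2:55 PM = 7 h 41 min
Fri: 9:36 AM–7:58 PM = 10 h 22 min
Sat: 5:10 AM–3:18 PM = 10 h 8 min
Sun: 7:20 AM–3:58 PM = 8 h 38 min
Total worked: 44 h 55 min = 2695 min.
Regular 40 h 0 min = 2400 min at €50.00/h; overtime 4 h 55 min = 295 min at €75.00/h.
Pay = (2400 × €50.00 + 295 × €75.00) ÷ 60 = €2368.75.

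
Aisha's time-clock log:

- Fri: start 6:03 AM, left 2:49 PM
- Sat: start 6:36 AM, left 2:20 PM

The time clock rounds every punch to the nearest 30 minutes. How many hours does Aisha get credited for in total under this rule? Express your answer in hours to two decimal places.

Fri: in 6:03 AM→6:00 AM, out 2:49 PM→3:00 PM; 9 h 0 min
Sat: in 6:36 AM→6:30 AM, out 2:20 PM→2:30 PM; 8 h 0 min
Total credited: 17 h 0 min.

17.00 hours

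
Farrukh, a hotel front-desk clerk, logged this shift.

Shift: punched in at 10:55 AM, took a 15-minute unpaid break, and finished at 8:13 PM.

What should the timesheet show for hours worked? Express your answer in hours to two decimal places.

9.05 hours

Shift: 10:55 AM–8:13 PM = 9 h 18 min; less 15 min break → 9 h 3 min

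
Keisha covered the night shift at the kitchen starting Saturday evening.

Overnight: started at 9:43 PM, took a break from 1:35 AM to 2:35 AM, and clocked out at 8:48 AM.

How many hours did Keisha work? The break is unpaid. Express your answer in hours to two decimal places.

Overnight: 9:43 PM → midnight = 2 h 17 min; midnight → 8:48 AM = 8 h 48 min; span 11 h 5 min; less 60 min break → 10 h 5 min

10.08 hours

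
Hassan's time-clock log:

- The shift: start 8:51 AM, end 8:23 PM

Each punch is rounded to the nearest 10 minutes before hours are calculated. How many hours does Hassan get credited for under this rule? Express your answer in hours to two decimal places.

11.50 hours

The shift: in 8:51 AM→8:50 AM, out 8:23 PM→8:20 PM; 11 h 30 min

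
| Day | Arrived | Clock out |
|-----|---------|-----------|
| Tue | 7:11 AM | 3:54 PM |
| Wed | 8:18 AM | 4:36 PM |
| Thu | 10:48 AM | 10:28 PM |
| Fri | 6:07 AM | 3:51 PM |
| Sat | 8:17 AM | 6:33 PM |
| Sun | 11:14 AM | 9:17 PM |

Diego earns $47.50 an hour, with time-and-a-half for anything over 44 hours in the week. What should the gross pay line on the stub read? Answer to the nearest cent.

Tue: 7:11 AM–3:54 PM = 8 h 43 min
Wed: 8:18 AM–4:36 PM = 8 h 18 min
Thu: 10:48 AM–10:28 PM = 11 h 40 min
Fri: 6:07 AM–3:51 PM = 9 h 44 min
Sat: 8:17 AM–6:33 PM = 10 h 16 min
Sun: 11:14 AM–9:17 PM = 10 h 3 min
Total worked: 58 h 44 min = 3524 min.
Regular 44 h 0 min = 2640 min at $47.50/h; overtime 14 h 44 min = 884 min at $71.25/h.
Pay = (2640 × $47.50 + 884 × $71.25) ÷ 60 = $3139.75.

$3139.75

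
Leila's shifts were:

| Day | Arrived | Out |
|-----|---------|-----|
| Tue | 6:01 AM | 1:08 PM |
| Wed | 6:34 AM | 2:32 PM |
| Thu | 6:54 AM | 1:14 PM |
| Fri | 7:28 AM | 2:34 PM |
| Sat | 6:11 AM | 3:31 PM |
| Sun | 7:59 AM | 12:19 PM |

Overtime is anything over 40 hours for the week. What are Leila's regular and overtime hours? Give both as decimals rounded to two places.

Regular 40.00 hours, overtime 2.18 hours

Tue: 6:01 AM–1:08 PM = 7 h 7 min
Wed: 6:34 AM–2:32 PM = 7 h 58 min
Thu: 6:54 AM–1:14 PM = 6 h 20 min
Fri: 7:28 AM–2:34 PM = 7 h 6 min
Sat: 6:11 AM–3:31 PM = 9 h 20 min
Sun: 7:59 AM–12:19 PM = 4 h 20 min
Total worked: 42 h 11 min = 42.18 h.
Threshold 40 h → overtime 2 h 11 min, regular 40 h 0 min.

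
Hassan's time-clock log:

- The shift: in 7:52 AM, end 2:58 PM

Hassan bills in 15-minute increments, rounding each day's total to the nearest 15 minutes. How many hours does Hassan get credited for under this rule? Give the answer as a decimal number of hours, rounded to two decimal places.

The shift: 7:52 AM–2:58 PM = 7 h 6 min → rounds to 7 h 0 min

7.00 hours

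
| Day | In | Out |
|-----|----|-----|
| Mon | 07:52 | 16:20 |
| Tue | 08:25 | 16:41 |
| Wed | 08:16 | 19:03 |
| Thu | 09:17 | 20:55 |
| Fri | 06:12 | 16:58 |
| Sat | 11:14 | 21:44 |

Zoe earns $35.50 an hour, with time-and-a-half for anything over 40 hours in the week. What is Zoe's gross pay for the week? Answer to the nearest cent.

Mon: 07:52–16:20 = 8 h 28 min
Tue: 08:25–16:41 = 8 h 16 min
Wed: 08:16–19:03 = 10 h 47 min
Thu: 09:17–20:55 = 11 h 38 min
Fri: 06:12–16:58 = 10 h 46 min
Sat: 11:14–21:44 = 10 h 30 min
Total worked: 60 h 25 min = 3625 min.
Regular 40 h 0 min = 2400 min at $35.50/h; overtime 20 h 25 min = 1225 min at $53.25/h.
Pay = (2400 × $35.50 + 1225 × $53.25) ÷ 60 = $2507.19.

$2507.19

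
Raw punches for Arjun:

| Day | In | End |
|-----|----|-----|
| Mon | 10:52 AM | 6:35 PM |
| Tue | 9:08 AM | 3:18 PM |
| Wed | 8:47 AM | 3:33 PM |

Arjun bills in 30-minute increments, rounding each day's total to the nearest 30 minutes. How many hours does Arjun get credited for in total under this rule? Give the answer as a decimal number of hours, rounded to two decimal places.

20.50 hours

Mon: 10:52 AM–6:35 PM = 7 h 43 min → rounds to 7 h 30 min
Tue: 9:08 AM–3:18 PM = 6 h 10 min → rounds to 6 h 0 min
Wed: 8:47 AM–3:33 PM = 6 h 46 min → rounds to 7 h 0 min
Total credited: 20 h 30 min.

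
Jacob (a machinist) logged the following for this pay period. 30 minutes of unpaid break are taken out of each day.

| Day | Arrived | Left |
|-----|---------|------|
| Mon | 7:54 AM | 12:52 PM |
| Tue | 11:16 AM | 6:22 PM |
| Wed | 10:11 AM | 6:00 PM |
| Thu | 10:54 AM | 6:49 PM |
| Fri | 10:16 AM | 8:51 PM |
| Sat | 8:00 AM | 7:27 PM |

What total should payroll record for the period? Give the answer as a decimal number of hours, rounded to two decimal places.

46.83 hours

Mon: 7:54 AM–12:52 PM = 4 h 58 min; less 30 min break → 4 h 28 min
Tue: 11:16 AM–6:22 PM = 7 h 6 min; less 30 min break → 6 h 36 min
Wed: 10:11 AM–6:00 PM = 7 h 49 min; less 30 min break → 7 h 19 min
Thu: 10:54 AM–6:49 PM = 7 h 55 min; less 30 min break → 7 h 25 min
Fri: 10:16 AM–8:51 PM = 10 h 35 min; less 30 min break → 10 h 5 min
Sat: 8:00 AM–7:27 PM = 11 h 27 min; less 30 min break → 10 h 57 min
Total: 4 h 28 min + 6 h 36 min + 7 h 19 min + 7 h 25 min + 10 h 5 min + 10 h 57 min = 46 h 50 min.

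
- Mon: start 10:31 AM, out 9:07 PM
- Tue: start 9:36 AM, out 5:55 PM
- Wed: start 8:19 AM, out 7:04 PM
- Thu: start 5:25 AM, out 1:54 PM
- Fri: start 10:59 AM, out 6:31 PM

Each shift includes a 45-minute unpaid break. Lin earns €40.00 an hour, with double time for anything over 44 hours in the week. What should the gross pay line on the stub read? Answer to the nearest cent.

Mon: 10:31 AM–9:07 PM = 10 h 36 min; less 45 min break → 9 h 51 min
Tue: 9:36 AM–5:55 PM = 8 h 19 min; less 45 min break → 7 h 34 min
Wed: 8:19 AM–7:04 PM = 10 h 45 min; less 45 min break → 10 h 0 min
Thu: 5:25 AM–1:54 PM = 8 h 29 min; less 45 min break → 7 h 44 min
Fri: 10:59 AM–6:31 PM = 7 h 32 min; less 45 min break → 6 h 47 min
Total worked: 41 h 56 min = 2516 min.
Regular 41 h 56 min = 2516 min at €40.00/h; overtime 0 h 0 min = 0 min at €80.00/h.
Pay = (2516 × €40.00 + 0 × €80.00) ÷ 60 = €1677.33.

€1677.33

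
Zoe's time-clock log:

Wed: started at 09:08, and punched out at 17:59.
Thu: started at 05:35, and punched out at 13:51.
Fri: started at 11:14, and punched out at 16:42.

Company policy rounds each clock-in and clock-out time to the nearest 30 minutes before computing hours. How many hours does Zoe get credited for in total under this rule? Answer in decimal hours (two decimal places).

23.00 hours

Wed: in 09:08→09:00, out 17:59→18:00; 9 h 0 min
Thu: in 05:35→05:30, out 13:51→14:00; 8 h 30 min
Fri: in 11:14→11:00, out 16:42→16:30; 5 h 30 min
Total credited: 23 h 0 min.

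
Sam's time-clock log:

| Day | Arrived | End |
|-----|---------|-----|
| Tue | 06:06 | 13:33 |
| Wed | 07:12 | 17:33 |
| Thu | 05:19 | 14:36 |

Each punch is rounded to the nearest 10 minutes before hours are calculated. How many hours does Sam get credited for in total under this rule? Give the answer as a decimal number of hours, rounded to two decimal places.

27.00 hours

Tue: in 06:06→06:10, out 13:33→13:30; 7 h 20 min
Wed: in 07:12→07:10, out 17:33→17:30; 10 h 20 min
Thu: in 05:19→05:20, out 14:36→14:40; 9 h 20 min
Total credited: 27 h 0 min.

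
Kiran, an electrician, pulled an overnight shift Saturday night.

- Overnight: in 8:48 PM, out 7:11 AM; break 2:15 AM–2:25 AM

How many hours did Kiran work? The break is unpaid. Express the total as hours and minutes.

10 h 13 min

Overnight: 8:48 PM → midnight = 3 h 12 min; midnight → 7:11 AM = 7 h 11 min; span 10 h 23 min; less 10 min break → 10 h 13 min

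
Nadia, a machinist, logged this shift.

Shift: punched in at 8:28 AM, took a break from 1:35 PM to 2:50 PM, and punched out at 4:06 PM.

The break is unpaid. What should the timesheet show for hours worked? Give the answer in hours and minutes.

6 h 23 min

Shift: 8:28 AM–4:06 PM = 7 h 38 min; less 75 min break → 6 h 23 min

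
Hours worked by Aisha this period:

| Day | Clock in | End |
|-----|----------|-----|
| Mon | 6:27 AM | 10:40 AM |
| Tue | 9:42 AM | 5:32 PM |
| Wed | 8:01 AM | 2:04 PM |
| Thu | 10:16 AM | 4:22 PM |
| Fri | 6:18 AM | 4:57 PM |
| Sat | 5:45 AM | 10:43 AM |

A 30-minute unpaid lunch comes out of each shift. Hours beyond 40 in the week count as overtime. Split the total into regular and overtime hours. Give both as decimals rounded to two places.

Mon: 6:27 AM–10:40 AM = 4 h 13 min; less 30 min break → 3 h 43 min
Tue: 9:42 AM–5:32 PM = 7 h 50 min; less 30 min break → 7 h 20 min
Wed: 8:01 AM–2:04 PM = 6 h 3 min; less 30 min break → 5 h 33 min
Thu: 10:16 AM–4:22 PM = 6 h 6 min; less 30 min break → 5 h 36 min
Fri: 6:18 AM–4:57 PM = 10 h 39 min; less 30 min break → 10 h 9 min
Sat: 5:45 AM–10:43 AM = 4 h 58 min; less 30 min break → 4 h 28 min
Total worked: 36 h 49 min = 36.82 h.
Threshold 40 h → overtime 0 h 0 min, regular 36 h 49 min.

Regular 36.82 hours, overtime 0.00 hours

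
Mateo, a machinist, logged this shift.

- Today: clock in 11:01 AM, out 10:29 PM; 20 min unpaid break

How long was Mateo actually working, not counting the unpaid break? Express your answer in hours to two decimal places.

11.13 hours

Today: 11:01 AM–10:29 PM = 11 h 28 min; less 20 min break → 11 h 8 min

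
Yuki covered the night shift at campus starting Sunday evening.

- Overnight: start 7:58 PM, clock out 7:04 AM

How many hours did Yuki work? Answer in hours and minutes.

Overnight: 7:58 PM → midnight = 4 h 2 min; midnight → 7:04 AM = 7 h 4 min; span 11 h 6 min

11 h 6 min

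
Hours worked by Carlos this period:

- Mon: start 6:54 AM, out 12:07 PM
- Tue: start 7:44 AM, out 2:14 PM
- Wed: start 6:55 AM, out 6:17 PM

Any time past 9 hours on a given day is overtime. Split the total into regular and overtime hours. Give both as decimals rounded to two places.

Regular 20.72 hours, overtime 2.37 hours

Mon: 6:54 AM–12:07 PM = 5 h 13 min
Tue: 7:44 AM–2:14 PM = 6 h 30 min
Wed: 6:55 AM–6:17 PM = 11 h 22 min
Mon reg 5 h 13 min / OT 0 h 0 min; Tue reg 6 h 30 min / OT 0 h 0 min; Wed reg 9 h 0 min / OT 2 h 22 min.
Totals: regular 20 h 43 min, overtime 2 h 22 min.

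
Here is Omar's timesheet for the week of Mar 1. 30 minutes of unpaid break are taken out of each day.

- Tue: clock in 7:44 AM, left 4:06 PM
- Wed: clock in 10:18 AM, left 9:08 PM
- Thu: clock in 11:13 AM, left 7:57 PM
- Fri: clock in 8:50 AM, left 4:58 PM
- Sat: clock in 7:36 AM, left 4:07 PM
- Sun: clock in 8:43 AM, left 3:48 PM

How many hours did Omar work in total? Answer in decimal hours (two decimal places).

48.67 hours

Tue: 7:44 AM–4:06 PM = 8 h 22 min; less 30 min break → 7 h 52 min
Wed: 10:18 AM–9:08 PM = 10 h 50 min; less 30 min break → 10 h 20 min
Thu: 11:13 AM–7:57 PM = 8 h 44 min; less 30 min break → 8 h 14 min
Fri: 8:50 AM–4:58 PM = 8 h 8 min; less 30 min break → 7 h 38 min
Sat: 7:36 AM–4:07 PM = 8 h 31 min; less 30 min break → 8 h 1 min
Sun: 8:43 AM–3:48 PM = 7 h 5 min; less 30 min break → 6 h 35 min
Total: 7 h 52 min + 10 h 20 min + 8 h 14 min + 7 h 38 min + 8 h 1 min + 6 h 35 min = 48 h 40 min.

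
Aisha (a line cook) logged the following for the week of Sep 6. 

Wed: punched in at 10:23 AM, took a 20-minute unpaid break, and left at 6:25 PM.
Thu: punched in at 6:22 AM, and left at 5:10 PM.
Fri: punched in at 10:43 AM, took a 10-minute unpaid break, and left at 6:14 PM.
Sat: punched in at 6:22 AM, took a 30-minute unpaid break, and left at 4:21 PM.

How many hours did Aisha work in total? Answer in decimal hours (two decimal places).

Wed: 10:23 AM–6:25 PM = 8 h 2 min; less 20 min break → 7 h 42 min
Thu: 6:22 AM–5:10 PM = 10 h 48 min
Fri: 10:43 AM–6:14 PM = 7 h 31 min; less 10 min break → 7 h 21 min
Sat: 6:22 AM–4:21 PM = 9 h 59 min; less 30 min break → 9 h 29 min
Total: 7 h 42 min + 10 h 48 min + 7 h 21 min + 9 h 29 min = 35 h 20 min.

35.33 hours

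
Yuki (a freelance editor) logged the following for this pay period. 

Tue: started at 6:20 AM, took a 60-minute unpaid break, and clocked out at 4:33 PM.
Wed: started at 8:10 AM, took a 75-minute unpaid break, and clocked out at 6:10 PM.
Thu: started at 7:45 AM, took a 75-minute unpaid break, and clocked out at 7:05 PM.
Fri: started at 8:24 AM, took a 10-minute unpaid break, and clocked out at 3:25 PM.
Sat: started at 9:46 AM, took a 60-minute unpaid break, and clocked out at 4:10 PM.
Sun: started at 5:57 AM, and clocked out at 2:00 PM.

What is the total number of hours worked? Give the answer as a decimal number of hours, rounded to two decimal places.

48.35 hours

Tue: 6:20 AM–4:33 PM = 10 h 13 min; less 60 min break → 9 h 13 min
Wed: 8:10 AM–6:10 PM = 10 h 0 min; less 75 min break → 8 h 45 min
Thu: 7:45 AM–7:05 PM = 11 h 20 min; less 75 min break → 10 h 5 min
Fri: 8:24 AM–3:25 PM = 7 h 1 min; less 10 min break → 6 h 51 min
Sat: 9:46 AM–4:10 PM = 6 h 24 min; less 60 min break → 5 h 24 min
Sun: 5:57 AM–2:00 PM = 8 h 3 min
Total: 9 h 13 min + 8 h 45 min + 10 h 5 min + 6 h 51 min + 5 h 24 min + 8 h 3 min = 48 h 21 min.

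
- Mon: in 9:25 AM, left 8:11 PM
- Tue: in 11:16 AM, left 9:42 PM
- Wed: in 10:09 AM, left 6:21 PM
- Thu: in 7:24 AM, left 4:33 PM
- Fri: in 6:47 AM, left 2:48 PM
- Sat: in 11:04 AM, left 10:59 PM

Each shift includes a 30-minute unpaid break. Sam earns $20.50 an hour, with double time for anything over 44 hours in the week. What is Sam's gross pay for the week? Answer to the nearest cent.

Mon: 9:25 AM–8:11 PM = 10 h 46 min; less 30 min break → 10 h 16 min
Tue: 11:16 AM–9:42 PM = 10 h 26 min; less 30 min break → 9 h 56 min
Wed: 10:09 AM–6:21 PM = 8 h 12 min; less 30 min break → 7 h 42 min
Thu: 7:24 AM–4:33 PM = 9 h 9 min; less 30 min break → 8 h 39 min
Fri: 6:47 AM–2:48 PM = 8 h 1 min; less 30 min break → 7 h 31 min
Sat: 11:04 AM–10:59 PM = 11 h 55 min; less 30 min break → 11 h 25 min
Total worked: 55 h 29 min = 3329 min.
Regular 44 h 0 min = 2640 min at $20.50/h; overtime 11 h 29 min = 689 min at $41.00/h.
Pay = (2640 × $20.50 + 689 × $41.00) ÷ 60 = $1372.82.

$1372.82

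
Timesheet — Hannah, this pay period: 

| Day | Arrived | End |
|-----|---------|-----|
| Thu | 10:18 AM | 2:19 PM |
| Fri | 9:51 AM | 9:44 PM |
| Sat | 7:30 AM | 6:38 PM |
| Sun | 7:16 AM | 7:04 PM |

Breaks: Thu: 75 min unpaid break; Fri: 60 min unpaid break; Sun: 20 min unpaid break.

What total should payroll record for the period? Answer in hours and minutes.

36 h 15 min

Thu: 10:18 AM–2:19 PM = 4 h 1 min; less 75 min break → 2 h 46 min
Fri: 9:51 AM–9:44 PM = 11 h 53 min; less 60 min break → 10 h 53 min
Sat: 7:30 AM–6:38 PM = 11 h 8 min
Sun: 7:16 AM–7:04 PM = 11 h 48 min; less 20 min break → 11 h 28 min
Total: 2 h 46 min + 10 h 53 min + 11 h 8 min + 11 h 28 min = 36 h 15 min.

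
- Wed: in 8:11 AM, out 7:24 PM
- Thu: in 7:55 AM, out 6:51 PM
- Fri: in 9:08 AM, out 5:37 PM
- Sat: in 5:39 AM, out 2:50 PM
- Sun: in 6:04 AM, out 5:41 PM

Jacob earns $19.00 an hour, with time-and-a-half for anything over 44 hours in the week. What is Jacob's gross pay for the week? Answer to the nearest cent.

Wed: 8:11 AM–7:24 PM = 11 h 13 min
Thu: 7:55 AM–6:51 PM = 10 h 56 min
Fri: 9:08 AM–5:37 PM = 8 h 29 min
Sat: 5:39 AM–2:50 PM = 9 h 11 min
Sun: 6:04 AM–5:41 PM = 11 h 37 min
Total worked: 51 h 26 min = 3086 min.
Regular 44 h 0 min = 2640 min at $19.00/h; overtime 7 h 26 min = 446 min at $28.50/h.
Pay = (2640 × $19.00 + 446 × $28.50) ÷ 60 = $1047.85.

$1047.85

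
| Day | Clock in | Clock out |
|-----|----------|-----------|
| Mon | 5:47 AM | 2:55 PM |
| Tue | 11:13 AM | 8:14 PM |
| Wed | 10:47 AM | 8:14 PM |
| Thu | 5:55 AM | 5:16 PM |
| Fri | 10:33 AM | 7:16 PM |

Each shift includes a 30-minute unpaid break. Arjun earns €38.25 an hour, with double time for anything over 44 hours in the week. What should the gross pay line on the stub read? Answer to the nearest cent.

€1772.25

Mon: 5:47 AM–2:55 PM = 9 h 8 min; less 30 min break → 8 h 38 min
Tue: 11:13 AM–8:14 PM = 9 h 1 min; less 30 min break → 8 h 31 min
Wed: 10:47 AM–8:14 PM = 9 h 27 min; less 30 min break → 8 h 57 min
Thu: 5:55 AM–5:16 PM = 11 h 21 min; less 30 min break → 10 h 51 min
Fri: 10:33 AM–7:16 PM = 8 h 43 min; less 30 min break → 8 h 13 min
Total worked: 45 h 10 min = 2710 min.
Regular 44 h 0 min = 2640 min at €38.25/h; overtime 1 h 10 min = 70 min at €76.50/h.
Pay = (2640 × €38.25 + 70 × €76.50) ÷ 60 = €1772.25.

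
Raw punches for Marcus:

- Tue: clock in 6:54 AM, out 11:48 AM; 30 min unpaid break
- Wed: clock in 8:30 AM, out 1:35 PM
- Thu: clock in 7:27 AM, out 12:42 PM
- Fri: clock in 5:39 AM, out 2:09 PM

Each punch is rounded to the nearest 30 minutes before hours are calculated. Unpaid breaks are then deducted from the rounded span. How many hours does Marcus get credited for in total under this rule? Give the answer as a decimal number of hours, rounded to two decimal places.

23.00 hours

Tue: in 6:54 AM→7:00 AM, out 11:48 AM→12:00 PM; 5 h 0 min − 30 min = 4 h 30 min
Wed: in 8:30 AM→8:30 AM, out 1:35 PM→1:30 PM; 5 h 0 min
Thu: in 7:27 AM→7:30 AM, out 12:42 PM→12:30 PM; 5 h 0 min
Fri: in 5:39 AM→5:30 AM, out 2:09 PM→2:00 PM; 8 h 30 min
Total credited: 23 h 0 min.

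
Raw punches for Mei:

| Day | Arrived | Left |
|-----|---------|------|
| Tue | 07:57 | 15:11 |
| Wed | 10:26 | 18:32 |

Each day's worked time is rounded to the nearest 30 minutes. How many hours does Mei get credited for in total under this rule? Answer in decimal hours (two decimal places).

Tue: 07:57–15:11 = 7 h 14 min → rounds to 7 h 0 min
Wed: 10:26–18:32 = 8 h 6 min → rounds to 8 h 0 min
Total credited: 15 h 0 min.

15.00 hours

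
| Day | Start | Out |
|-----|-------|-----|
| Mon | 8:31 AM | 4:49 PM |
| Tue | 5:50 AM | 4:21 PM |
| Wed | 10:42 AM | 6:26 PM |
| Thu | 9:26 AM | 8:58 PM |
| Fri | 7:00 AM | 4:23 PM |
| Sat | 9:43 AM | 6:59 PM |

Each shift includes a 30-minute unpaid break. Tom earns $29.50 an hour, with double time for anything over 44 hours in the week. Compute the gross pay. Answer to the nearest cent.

$1872.27

Mon: 8:31 AM–4:49 PM = 8 h 18 min; less 30 min break → 7 h 48 min
Tue: 5:50 AM–4:21 PM = 10 h 31 min; less 30 min break → 10 h 1 min
Wed: 10:42 AM–6:26 PM = 7 h 44 min; less 30 min break → 7 h 14 min
Thu: 9:26 AM–8:58 PM = 11 h 32 min; less 30 min break → 11 h 2 min
Fri: 7:00 AM–4:23 PM = 9 h 23 min; less 30 min break → 8 h 53 min
Sat: 9:43 AM–6:59 PM = 9 h 16 min; less 30 min break → 8 h 46 min
Total worked: 53 h 44 min = 3224 min.
Regular 44 h 0 min = 2640 min at $29.50/h; overtime 9 h 44 min = 584 min at $59.00/h.
Pay = (2640 × $29.50 + 584 × $59.00) ÷ 60 = $1872.27.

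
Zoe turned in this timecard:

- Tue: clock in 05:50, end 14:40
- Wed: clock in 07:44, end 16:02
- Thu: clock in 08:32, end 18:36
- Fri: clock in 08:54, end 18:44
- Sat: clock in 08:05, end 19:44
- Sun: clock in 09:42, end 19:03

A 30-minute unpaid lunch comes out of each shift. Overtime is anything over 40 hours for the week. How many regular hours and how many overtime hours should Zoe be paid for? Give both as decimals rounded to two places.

Regular 40.00 hours, overtime 15.03 hours

Tue: 05:50–14:40 = 8 h 50 min; less 30 min break → 8 h 20 min
Wed: 07:44–16:02 = 8 h 18 min; less 30 min break → 7 h 48 min
Thu: 08:32–18:36 = 10 h 4 min; less 30 min break → 9 h 34 min
Fri: 08:54–18:44 = 9 h 50 min; less 30 min break → 9 h 20 min
Sat: 08:05–19:44 = 11 h 39 min; less 30 min break → 11 h 9 min
Sun: 09:42–19:03 = 9 h 21 min; less 30 min break → 8 h 51 min
Total worked: 55 h 2 min = 55.03 h.
Threshold 40 h → overtime 15 h 2 min, regular 40 h 0 min.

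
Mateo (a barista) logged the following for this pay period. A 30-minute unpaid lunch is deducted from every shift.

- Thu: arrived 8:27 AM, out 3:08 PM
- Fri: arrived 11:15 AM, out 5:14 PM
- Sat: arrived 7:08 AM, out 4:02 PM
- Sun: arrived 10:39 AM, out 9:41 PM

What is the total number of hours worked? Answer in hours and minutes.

Thu: 8:27 AM–3:08 PM = 6 h 41 min; less 30 min break → 6 h 11 min
Fri: 11:15 AM–5:14 PM = 5 h 59 min; less 30 min break → 5 h 29 min
Sat: 7:08 AM–4:02 PM = 8 h 54 min; less 30 min break → 8 h 24 min
Sun: 10:39 AM–9:41 PM = 11 h 2 min; less 30 min break → 10 h 32 min
Total: 6 h 11 min + 5 h 29 min + 8 h 24 min + 10 h 32 min = 30 h 36 min.

30 h 36 min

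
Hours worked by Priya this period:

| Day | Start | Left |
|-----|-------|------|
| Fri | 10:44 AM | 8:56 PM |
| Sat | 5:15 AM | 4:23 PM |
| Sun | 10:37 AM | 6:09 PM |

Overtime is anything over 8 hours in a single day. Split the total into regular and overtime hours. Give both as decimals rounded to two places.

Fri: 10:44 AM–8:56 PM = 10 h 12 min
Sat: 5:15 AM–4:23 PM = 11 h 8 min
Sun: 10:37 AM–6:09 PM = 7 h 32 min
Fri reg 8 h 0 min / OT 2 h 12 min; Sat reg 8 h 0 min / OT 3 h 8 min; Sun reg 7 h 32 min / OT 0 h 0 min.
Totals: regular 23 h 32 min, overtime 5 h 20 min.

Regular 23.53 hours, overtime 5.33 hours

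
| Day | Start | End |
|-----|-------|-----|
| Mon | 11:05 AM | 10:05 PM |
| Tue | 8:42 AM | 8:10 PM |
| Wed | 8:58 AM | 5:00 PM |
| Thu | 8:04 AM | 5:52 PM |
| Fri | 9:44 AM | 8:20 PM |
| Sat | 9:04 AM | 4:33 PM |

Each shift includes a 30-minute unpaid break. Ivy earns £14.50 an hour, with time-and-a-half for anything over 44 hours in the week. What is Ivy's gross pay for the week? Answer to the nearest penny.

Mon: 11:05 AM–10:05 PM = 11 h 0 min; less 30 min break → 10 h 30 min
Tue: 8:42 AM–8:10 PM = 11 h 28 min; less 30 min break → 10 h 58 min
Wed: 8:58 AM–5:00 PM = 8 h 2 min; less 30 min break → 7 h 32 min
Thu: 8:04 AM–5:52 PM = 9 h 48 min; less 30 min break → 9 h 18 min
Fri: 9:44 AM–8:20 PM = 10 h 36 min; less 30 min break → 10 h 6 min
Sat: 9:04 AM–4:33 PM = 7 h 29 min; less 30 min break → 6 h 59 min
Total worked: 55 h 23 min = 3323 min.
Regular 44 h 0 min = 2640 min at £14.50/h; overtime 11 h 23 min = 683 min at £21.75/h.
Pay = (2640 × £14.50 + 683 × £21.75) ÷ 60 = £885.59.

£885.59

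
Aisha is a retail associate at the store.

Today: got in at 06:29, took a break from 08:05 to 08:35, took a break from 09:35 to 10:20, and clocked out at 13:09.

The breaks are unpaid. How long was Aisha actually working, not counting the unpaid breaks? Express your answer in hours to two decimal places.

Today: 06:29–13:09 = 6 h 40 min; less 75 min break → 5 h 25 min

5.42 hours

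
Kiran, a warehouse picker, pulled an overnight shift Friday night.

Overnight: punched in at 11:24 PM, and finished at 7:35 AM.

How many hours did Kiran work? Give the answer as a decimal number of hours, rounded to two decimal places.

Overnight: 11:24 PM → midnight = 0 h 36 min; midnight → 7:35 AM = 7 h 35 min; span 8 h 11 min

8.18 hours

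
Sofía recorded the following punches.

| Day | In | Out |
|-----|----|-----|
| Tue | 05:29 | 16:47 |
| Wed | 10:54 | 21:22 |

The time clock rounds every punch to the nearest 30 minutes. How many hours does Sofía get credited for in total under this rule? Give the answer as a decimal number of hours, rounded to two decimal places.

Tue: in 05:29→05:30, out 16:47→17:00; 11 h 30 min
Wed: in 10:54→11:00, out 21:22→21:30; 10 h 30 min
Total credited: 22 h 0 min.

22.00 hours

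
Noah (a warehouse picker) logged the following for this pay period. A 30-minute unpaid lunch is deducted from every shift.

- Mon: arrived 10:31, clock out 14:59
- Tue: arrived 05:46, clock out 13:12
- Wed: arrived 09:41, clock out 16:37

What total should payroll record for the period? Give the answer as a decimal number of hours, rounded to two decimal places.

Mon: 10:31–14:59 = 4 h 28 min; less 30 min break → 3 h 58 min
Tue: 05:46–13:12 = 7 h 26 min; less 30 min break → 6 h 56 min
Wed: 09:41–16:37 = 6 h 56 min; less 30 min break → 6 h 26 min
Total: 3 h 58 min + 6 h 56 min + 6 h 26 min = 17 h 20 min.

17.33 hours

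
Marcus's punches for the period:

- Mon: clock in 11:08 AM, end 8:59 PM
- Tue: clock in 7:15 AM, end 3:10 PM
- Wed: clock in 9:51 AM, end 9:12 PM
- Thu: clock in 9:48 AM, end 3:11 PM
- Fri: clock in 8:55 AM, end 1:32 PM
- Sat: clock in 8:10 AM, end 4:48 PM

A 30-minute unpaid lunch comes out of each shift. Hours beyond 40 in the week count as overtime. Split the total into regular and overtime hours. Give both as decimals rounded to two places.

Regular 40.00 hours, overtime 4.75 hours

Mon: 11:08 AM–8:59 PM = 9 h 51 min; less 30 min break → 9 h 21 min
Tue: 7:15 AM–3:10 PM = 7 h 55 min; less 30 min break → 7 h 25 min
Wed: 9:51 AM–9:12 PM = 11 h 21 min; less 30 min break → 10 h 51 min
Thu: 9:48 AM–3:11 PM = 5 h 23 min; less 30 min break → 4 h 53 min
Fri: 8:55 AM–1:32 PM = 4 h 37 min; less 30 min break → 4 h 7 min
Sat: 8:10 AM–4:48 PM = 8 h 38 min; less 30 min break → 8 h 8 min
Total worked: 44 h 45 min = 44.75 h.
Threshold 40 h → overtime 4 h 45 min, regular 40 h 0 min.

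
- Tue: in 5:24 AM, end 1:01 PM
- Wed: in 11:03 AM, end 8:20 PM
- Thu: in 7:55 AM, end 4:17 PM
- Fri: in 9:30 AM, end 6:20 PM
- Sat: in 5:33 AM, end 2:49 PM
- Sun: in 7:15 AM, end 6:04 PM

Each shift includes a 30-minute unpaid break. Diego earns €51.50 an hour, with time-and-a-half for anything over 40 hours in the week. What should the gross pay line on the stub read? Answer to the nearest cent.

€2923.91

Tue: 5:24 AM–1:01 PM = 7 h 37 min; less 30 min break → 7 h 7 min
Wed: 11:03 AM–8:20 PM = 9 h 17 min; less 30 min break → 8 h 47 min
Thu: 7:55 AM–4:17 PM = 8 h 22 min; less 30 min break → 7 h 52 min
Fri: 9:30 AM–6:20 PM = 8 h 50 min; less 30 min break → 8 h 20 min
Sat: 5:33 AM–2:49 PM = 9 h 16 min; less 30 min break → 8 h 46 min
Sun: 7:15 AM–6:04 PM = 10 h 49 min; less 30 min break → 10 h 19 min
Total worked: 51 h 11 min = 3071 min.
Regular 40 h 0 min = 2400 min at €51.50/h; overtime 11 h 11 min = 671 min at €77.25/h.
Pay = (2400 × €51.50 + 671 × €77.25) ÷ 60 = €2923.91.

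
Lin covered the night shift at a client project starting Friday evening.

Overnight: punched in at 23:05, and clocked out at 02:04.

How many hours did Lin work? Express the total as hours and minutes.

2 h 59 min

Overnight: 23:05 → midnight = 0 h 55 min; midnight → 02:04 = 2 h 4 min; span 2 h 59 min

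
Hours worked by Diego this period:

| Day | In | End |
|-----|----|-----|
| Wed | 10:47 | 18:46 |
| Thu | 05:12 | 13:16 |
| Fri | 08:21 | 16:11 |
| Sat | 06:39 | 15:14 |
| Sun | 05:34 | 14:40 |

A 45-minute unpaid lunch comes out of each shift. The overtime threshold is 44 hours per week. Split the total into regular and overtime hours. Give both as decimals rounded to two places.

Wed: 10:47–18:46 = 7 h 59 min; less 45 min break → 7 h 14 min
Thu: 05:12–13:16 = 8 h 4 min; less 45 min break → 7 h 19 min
Fri: 08:21–16:11 = 7 h 50 min; less 45 min break → 7 h 5 min
Sat: 06:39–15:14 = 8 h 35 min; less 45 min break → 7 h 50 min
Sun: 05:34–14:40 = 9 h 6 min; less 45 min break → 8 h 21 min
Total worked: 37 h 49 min = 37.82 h.
Threshold 44 h → overtime 0 h 0 min, regular 37 h 49 min.

Regular 37.82 hours, overtime 0.00 hours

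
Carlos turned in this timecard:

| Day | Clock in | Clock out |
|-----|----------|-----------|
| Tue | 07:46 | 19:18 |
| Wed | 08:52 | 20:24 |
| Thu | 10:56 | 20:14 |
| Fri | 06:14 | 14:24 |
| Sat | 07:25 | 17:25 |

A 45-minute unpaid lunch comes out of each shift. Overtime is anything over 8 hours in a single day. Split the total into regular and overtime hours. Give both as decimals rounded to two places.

Regular 39.42 hours, overtime 7.37 hours

Tue: 07:46–19:18 = 11 h 32 min; less 45 min break → 10 h 47 min
Wed: 08:52–20:24 = 11 h 32 min; less 45 min break → 10 h 47 min
Thu: 10:56–20:14 = 9 h 18 min; less 45 min break → 8 h 33 min
Fri: 06:14–14:24 = 8 h 10 min; less 45 min break → 7 h 25 min
Sat: 07:25–17:25 = 10 h 0 min; less 45 min break → 9 h 15 min
Tue reg 8 h 0 min / OT 2 h 47 min; Wed reg 8 h 0 min / OT 2 h 47 min; Thu reg 8 h 0 min / OT 0 h 33 min; Fri reg 7 h 25 min / OT 0 h 0 min; Sat reg 8 h 0 min / OT 1 h 15 min.
Totals: regular 39 h 25 min, overtime 7 h 22 min.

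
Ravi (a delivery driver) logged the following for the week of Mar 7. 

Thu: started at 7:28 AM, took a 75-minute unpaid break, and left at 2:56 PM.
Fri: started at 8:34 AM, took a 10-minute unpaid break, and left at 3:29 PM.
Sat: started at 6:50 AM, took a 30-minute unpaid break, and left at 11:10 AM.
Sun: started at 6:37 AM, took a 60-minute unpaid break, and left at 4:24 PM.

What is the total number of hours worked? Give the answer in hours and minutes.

Thu: 7:28 AM–2:56 PM = 7 h 28 min; less 75 min break → 6 h 13 min
Fri: 8:34 AM–3:29 PM = 6 h 55 min; less 10 min break → 6 h 45 min
Sat: 6:50 AM–11:10 AM = 4 h 20 min; less 30 min break → 3 h 50 min
Sun: 6:37 AM–4:24 PM = 9 h 47 min; less 60 min break → 8 h 47 min
Total: 6 h 13 min + 6 h 45 min + 3 h 50 min + 8 h 47 min = 25 h 35 min.

25 h 35 min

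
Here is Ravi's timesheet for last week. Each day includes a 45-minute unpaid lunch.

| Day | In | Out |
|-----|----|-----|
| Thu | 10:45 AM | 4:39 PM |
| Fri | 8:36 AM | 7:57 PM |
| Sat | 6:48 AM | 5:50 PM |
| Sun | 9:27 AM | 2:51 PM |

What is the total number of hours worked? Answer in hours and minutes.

Thu: 10:45 AM–4:39 PM = 5 h 54 min; less 45 min break → 5 h 9 min
Fri: 8:36 AM–7:57 PM = 11 h 21 min; less 45 min break → 10 h 36 min
Sat: 6:48 AM–5:50 PM = 11 h 2 min; less 45 min break → 10 h 17 min
Sun: 9:27 AM–2:51 PM = 5 h 24 min; less 45 min break → 4 h 39 min
Total: 5 h 9 min + 10 h 36 min + 10 h 17 min + 4 h 39 min = 30 h 41 min.

30 h 41 min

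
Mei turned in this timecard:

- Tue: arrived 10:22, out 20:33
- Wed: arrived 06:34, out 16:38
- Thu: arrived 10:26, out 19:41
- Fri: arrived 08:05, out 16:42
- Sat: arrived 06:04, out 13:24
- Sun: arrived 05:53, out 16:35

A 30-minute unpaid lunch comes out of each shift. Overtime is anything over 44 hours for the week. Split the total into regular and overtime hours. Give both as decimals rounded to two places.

Tue: 10:22–20:33 = 10 h 11 min; less 30 min break → 9 h 41 min
Wed: 06:34–16:38 = 10 h 4 min; less 30 min break → 9 h 34 min
Thu: 10:26–19:41 = 9 h 15 min; less 30 min break → 8 h 45 min
Fri: 08:05–16:42 = 8 h 37 min; less 30 min break → 8 h 7 min
Sat: 06:04–13:24 = 7 h 20 min; less 30 min break → 6 h 50 min
Sun: 05:53–16:35 = 10 h 42 min; less 30 min break → 10 h 12 min
Total worked: 53 h 9 min = 53.15 h.
Threshold 44 h → overtime 9 h 9 min, regular 44 h 0 min.

Regular 44.00 hours, overtime 9.15 hours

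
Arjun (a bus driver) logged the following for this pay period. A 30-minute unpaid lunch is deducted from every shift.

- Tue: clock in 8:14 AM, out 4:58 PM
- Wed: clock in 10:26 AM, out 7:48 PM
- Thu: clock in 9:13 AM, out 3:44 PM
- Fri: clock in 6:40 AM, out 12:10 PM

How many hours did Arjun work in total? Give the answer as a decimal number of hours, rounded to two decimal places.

28.12 hours

Tue: 8:14 AM–4:58 PM = 8 h 44 min; less 30 min break → 8 h 14 min
Wed: 10:26 AM–7:48 PM = 9 h 22 min; less 30 min break → 8 h 52 min
Thu: 9:13 AM–3:44 PM = 6 h 31 min; less 30 min break → 6 h 1 min
Fri: 6:40 AM–12:10 PM = 5 h 30 min; less 30 min break → 5 h 0 min
Total: 8 h 14 min + 8 h 52 min + 6 h 1 min + 5 h 0 min = 28 h 7 min.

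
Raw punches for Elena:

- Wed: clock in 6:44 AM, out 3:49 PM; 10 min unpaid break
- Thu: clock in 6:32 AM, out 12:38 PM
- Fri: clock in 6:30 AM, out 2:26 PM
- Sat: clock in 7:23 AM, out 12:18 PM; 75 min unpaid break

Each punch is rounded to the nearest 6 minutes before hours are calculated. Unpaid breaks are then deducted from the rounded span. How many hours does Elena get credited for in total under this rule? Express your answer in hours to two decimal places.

Wed: in 6:44 AM→6:42 AM, out 3:49 PM→3:48 PM; 9 h 6 min − 10 min = 8 h 56 min
Thu: in 6:32 AM→6:30 AM, out 12:38 PM→12:36 PM; 6 h 6 min
Fri: in 6:30 AM→6:30 AM, out 2:26 PM→2:24 PM; 7 h 54 min
Sat: in 7:23 AM→7:24 AM, out 12:18 PM→12:18 PM; 4 h 54 min − 75 min = 3 h 39 min
Total credited: 26 h 35 min.

26.58 hours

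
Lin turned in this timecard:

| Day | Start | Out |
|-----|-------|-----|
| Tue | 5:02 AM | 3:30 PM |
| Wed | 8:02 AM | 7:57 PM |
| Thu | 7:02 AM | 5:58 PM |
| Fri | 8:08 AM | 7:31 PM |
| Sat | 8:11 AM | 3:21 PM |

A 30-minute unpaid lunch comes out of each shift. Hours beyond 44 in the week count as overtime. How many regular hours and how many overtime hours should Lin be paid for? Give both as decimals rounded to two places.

Regular 44.00 hours, overtime 5.37 hours

Tue: 5:02 AM–3:30 PM = 10 h 28 min; less 30 min break → 9 h 58 min
Wed: 8:02 AM–7:57 PM = 11 h 55 min; less 30 min break → 11 h 25 min
Thu: 7:02 AM–5:58 PM = 10 h 56 min; less 30 min break → 10 h 26 min
Fri: 8:08 AM–7:31 PM = 11 h 23 min; less 30 min break → 10 h 53 min
Sat: 8:11 AM–3:21 PM = 7 h 10 min; less 30 min break → 6 h 40 min
Total worked: 49 h 22 min = 49.37 h.
Threshold 44 h → overtime 5 h 22 min, regular 44 h 0 min.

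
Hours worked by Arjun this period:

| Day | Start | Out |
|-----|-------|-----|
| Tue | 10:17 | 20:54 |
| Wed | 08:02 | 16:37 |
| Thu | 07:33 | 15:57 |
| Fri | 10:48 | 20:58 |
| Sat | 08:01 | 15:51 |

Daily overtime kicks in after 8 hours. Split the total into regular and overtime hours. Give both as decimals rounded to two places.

Regular 39.83 hours, overtime 5.77 hours

Tue: 10:17–20:54 = 10 h 37 min
Wed: 08:02–16:37 = 8 h 35 min
Thu: 07:33–15:57 = 8 h 24 min
Fri: 10:48–20:58 = 10 h 10 min
Sat: 08:01–15:51 = 7 h 50 min
Tue reg 8 h 0 min / OT 2 h 37 min; Wed reg 8 h 0 min / OT 0 h 35 min; Thu reg 8 h 0 min / OT 0 h 24 min; Fri reg 8 h 0 min / OT 2 h 10 min; Sat reg 7 h 50 min / OT 0 h 0 min.
Totals: regular 39 h 50 min, overtime 5 h 46 min.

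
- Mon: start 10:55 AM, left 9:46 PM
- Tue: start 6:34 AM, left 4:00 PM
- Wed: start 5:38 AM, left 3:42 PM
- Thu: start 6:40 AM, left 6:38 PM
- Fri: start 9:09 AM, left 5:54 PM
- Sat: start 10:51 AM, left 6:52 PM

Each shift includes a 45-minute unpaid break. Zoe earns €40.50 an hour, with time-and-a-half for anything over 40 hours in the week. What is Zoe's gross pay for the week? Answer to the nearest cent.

Mon: 10:55 AM–9:46 PM = 10 h 51 min; less 45 min break → 10 h 6 min
Tue: 6:34 AM–4:00 PM = 9 h 26 min; less 45 min break → 8 h 41 min
Wed: 5:38 AM–3:42 PM = 10 h 4 min; less 45 min break → 9 h 19 min
Thu: 6:40 AM–6:38 PM = 11 h 58 min; less 45 min break → 11 h 13 min
Fri: 9:09 AM–5:54 PM = 8 h 45 min; less 45 min break → 8 h 0 min
Sat: 10:51 AM–6:52 PM = 8 h 1 min; less 45 min break → 7 h 16 min
Total worked: 54 h 35 min = 3275 min.
Regular 40 h 0 min = 2400 min at €40.50/h; overtime 14 h 35 min = 875 min at €60.75/h.
Pay = (2400 × €40.50 + 875 × €60.75) ÷ 60 = €2505.94.

€2505.94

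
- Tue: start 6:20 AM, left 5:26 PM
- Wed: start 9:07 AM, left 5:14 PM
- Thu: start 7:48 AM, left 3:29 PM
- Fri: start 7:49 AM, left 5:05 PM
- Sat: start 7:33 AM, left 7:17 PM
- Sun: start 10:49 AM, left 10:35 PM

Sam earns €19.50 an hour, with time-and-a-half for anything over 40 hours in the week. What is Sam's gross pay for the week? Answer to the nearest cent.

Tue: 6:20 AM–5:26 PM = 11 h 6 min
Wed: 9:07 AM–5:14 PM = 8 h 7 min
Thu: 7:48 AM–3:29 PM = 7 h 41 min
Fri: 7:49 AM–5:05 PM = 9 h 16 min
Sat: 7:33 AM–7:17 PM = 11 h 44 min
Sun: 10:49 AM–10:35 PM = 11 h 46 min
Total worked: 59 h 40 min = 3580 min.
Regular 40 h 0 min = 2400 min at €19.50/h; overtime 19 h 40 min = 1180 min at €29.25/h.
Pay = (2400 × €19.50 + 1180 × €29.25) ÷ 60 = €1355.25.

€1355.25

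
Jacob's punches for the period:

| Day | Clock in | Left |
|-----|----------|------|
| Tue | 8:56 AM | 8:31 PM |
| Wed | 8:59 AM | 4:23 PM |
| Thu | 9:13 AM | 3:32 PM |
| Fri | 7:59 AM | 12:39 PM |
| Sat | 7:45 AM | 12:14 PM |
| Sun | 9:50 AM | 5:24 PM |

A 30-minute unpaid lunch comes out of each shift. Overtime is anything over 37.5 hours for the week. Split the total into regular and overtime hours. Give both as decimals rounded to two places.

Regular 37.50 hours, overtime 1.52 hours

Tue: 8:56 AM–8:31 PM = 11 h 35 min; less 30 min break → 11 h 5 min
Wed: 8:59 AM–4:23 PM = 7 h 24 min; less 30 min break → 6 h 54 min
Thu: 9:13 AM–3:32 PM = 6 h 19 min; less 30 min break → 5 h 49 min
Fri: 7:59 AM–12:39 PM = 4 h 40 min; less 30 min break → 4 h 10 min
Sat: 7:45 AM–12:14 PM = 4 h 29 min; less 30 min break → 3 h 59 min
Sun: 9:50 AM–5:24 PM = 7 h 34 min; less 30 min break → 7 h 4 min
Total worked: 39 h 1 min = 39.02 h.
Threshold 37.5 h → overtime 1 h 31 min, regular 37 h 30 min.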